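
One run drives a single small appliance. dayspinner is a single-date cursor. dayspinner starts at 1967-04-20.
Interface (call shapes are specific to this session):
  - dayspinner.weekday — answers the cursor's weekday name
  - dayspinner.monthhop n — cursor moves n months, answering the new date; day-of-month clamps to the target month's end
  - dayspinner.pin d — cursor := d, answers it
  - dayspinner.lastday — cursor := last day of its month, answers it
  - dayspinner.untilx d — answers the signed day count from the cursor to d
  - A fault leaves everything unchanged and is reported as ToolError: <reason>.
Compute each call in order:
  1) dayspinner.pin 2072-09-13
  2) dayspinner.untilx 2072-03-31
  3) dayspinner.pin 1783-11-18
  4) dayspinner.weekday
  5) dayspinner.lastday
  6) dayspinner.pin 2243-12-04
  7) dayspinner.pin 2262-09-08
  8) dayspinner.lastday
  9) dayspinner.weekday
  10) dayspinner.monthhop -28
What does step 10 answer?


I call pin with 2072-09-13, which returns 2072-09-13.
Next I call untilx with 2072-03-31: -166.
Now I run pin with 1783-11-18: 1783-11-18.
I invoke weekday: Tuesday.
I invoke lastday(), and get 1783-11-30.
I run pin with 2243-12-04: 2243-12-04.
I try pin with 2262-09-08, and observe 2262-09-08.
Next I call lastday, yielding 2262-09-30.
I run weekday, → Tuesday.
Calling monthhop with -28, and observe 2260-05-30.

Answer: 2260-05-30


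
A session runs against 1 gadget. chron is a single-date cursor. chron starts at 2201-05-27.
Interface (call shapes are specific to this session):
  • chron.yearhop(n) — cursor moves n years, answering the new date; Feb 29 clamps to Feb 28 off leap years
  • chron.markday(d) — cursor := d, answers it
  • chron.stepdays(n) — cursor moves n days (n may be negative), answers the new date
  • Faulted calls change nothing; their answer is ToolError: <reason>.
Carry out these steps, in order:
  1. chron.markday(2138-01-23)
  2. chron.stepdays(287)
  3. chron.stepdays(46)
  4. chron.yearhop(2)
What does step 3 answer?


Using chron.markday(d=2138-01-23), and observe 2138-01-23.
Calling chron.stepdays(n=287), and see 2138-11-06.
Now I run chron.stepdays(n=46), — result: 2138-12-22.
Calling chron.yearhop(n=2), → 2140-12-22.

Answer: 2138-12-22


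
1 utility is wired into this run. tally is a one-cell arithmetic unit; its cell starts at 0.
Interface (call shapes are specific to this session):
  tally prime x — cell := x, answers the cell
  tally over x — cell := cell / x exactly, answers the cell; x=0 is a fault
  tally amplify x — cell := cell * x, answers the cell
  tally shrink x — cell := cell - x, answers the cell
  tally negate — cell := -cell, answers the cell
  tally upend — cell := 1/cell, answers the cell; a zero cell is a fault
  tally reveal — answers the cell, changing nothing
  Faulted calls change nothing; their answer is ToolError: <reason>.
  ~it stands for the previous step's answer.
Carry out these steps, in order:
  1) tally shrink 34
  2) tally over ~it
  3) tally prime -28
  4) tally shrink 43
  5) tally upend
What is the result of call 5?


Answer: -1/71

Derivation:
Now I run tally shrink using x: 34, → -34.
Next I call tally over using x: ~it, which returns 1.
I call tally prime using x: -28, giving -28.
Now I run tally shrink using x: 43, → -71.
Using tally upend, yielding -1/71.


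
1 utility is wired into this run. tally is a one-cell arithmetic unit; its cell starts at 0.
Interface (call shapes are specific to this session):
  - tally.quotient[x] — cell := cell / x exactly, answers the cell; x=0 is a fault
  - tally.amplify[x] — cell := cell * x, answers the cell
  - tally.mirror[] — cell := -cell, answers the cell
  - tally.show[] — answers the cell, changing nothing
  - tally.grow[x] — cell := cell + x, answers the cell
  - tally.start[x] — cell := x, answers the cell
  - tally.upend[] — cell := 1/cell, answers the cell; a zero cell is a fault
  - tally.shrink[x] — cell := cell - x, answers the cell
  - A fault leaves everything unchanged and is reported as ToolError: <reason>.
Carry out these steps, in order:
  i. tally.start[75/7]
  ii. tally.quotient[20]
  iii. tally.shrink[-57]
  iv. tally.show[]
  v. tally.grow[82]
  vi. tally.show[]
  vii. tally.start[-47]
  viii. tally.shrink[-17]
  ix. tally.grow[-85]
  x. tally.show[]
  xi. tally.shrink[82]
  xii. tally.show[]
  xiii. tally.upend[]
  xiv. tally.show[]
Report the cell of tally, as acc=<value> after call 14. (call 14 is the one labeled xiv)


Answer: acc=-1/197

Derivation:
Do: tally.start[x→75/7]
See: 75/7
Do: tally.quotient[x→20]
See: 15/28
Do: tally.shrink[x→-57]
See: 1611/28
Do: tally.show[]
See: 1611/28
Do: tally.grow[x→82]
See: 3907/28
Do: tally.show[]
See: 3907/28
Do: tally.start[x→-47]
See: -47
Do: tally.shrink[x→-17]
See: -30
Do: tally.grow[x→-85]
See: -115
Do: tally.show[]
See: -115
Do: tally.shrink[x→82]
See: -197
Do: tally.show[]
See: -197
Do: tally.upend[]
See: -1/197
Do: tally.show[]
See: -1/197


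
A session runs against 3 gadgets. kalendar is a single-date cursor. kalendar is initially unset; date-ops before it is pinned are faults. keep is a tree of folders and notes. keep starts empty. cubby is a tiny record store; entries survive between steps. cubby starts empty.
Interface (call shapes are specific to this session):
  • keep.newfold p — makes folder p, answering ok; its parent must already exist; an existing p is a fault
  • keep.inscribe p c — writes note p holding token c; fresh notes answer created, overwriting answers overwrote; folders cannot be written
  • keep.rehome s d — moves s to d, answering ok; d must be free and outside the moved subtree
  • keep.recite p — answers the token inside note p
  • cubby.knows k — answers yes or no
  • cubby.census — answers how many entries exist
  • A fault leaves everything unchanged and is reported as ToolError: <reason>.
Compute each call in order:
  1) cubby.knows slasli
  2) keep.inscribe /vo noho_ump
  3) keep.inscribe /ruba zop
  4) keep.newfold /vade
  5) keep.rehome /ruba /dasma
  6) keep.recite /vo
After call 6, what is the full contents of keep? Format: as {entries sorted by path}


Answer: {dasma=zop, vade/, vo=noho_ump}

Derivation:
-> cubby.knows(slasli)
<- no
-> keep.inscribe(/vo, noho_ump)
<- created
-> keep.inscribe(/ruba, zop)
<- created
-> keep.newfold(/vade)
<- ok
-> keep.rehome(/ruba, /dasma)
<- ok
-> keep.recite(/vo)
<- noho_ump


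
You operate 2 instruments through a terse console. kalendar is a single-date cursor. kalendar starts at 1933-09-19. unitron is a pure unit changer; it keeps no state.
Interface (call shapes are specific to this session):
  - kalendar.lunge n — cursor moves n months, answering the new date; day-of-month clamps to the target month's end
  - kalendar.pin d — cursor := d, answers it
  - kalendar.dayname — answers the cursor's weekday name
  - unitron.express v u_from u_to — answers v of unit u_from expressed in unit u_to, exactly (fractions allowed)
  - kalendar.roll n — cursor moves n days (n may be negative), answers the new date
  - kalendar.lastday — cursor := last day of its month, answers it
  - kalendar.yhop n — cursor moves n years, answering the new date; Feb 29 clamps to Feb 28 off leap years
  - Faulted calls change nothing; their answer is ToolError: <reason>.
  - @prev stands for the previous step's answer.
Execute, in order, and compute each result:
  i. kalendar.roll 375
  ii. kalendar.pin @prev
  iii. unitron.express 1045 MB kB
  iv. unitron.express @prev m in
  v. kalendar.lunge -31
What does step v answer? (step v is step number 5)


→ roll(n→375)
← 1934-09-29
→ pin(d→@prev)
← 1934-09-29
→ express(v→1045, u_from→MB, u_to→kB)
← 1045000
→ express(v→@prev, u_from→m, u_to→in)
← 5225000000/127
→ lunge(n→-31)
← 1932-02-29

Answer: 1932-02-29


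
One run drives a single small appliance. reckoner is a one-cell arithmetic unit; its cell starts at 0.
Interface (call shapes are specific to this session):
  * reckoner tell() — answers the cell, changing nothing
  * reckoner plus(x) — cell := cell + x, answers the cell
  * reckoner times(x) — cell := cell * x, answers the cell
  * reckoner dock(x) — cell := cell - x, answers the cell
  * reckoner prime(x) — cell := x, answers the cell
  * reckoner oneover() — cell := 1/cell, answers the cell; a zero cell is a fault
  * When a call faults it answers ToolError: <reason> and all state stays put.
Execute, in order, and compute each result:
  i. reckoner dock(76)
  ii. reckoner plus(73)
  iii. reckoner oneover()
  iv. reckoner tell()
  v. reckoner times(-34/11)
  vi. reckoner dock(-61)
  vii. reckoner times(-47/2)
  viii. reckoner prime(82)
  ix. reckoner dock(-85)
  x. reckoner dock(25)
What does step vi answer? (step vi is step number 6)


Answer: 2047/33

Derivation:
Do: reckoner dock[x: 76]
See: -76
Do: reckoner plus[x: 73]
See: -3
Do: reckoner oneover[]
See: -1/3
Do: reckoner tell[]
See: -1/3
Do: reckoner times[x: -34/11]
See: 34/33
Do: reckoner dock[x: -61]
See: 2047/33
Do: reckoner times[x: -47/2]
See: -96209/66
Do: reckoner prime[x: 82]
See: 82
Do: reckoner dock[x: -85]
See: 167
Do: reckoner dock[x: 25]
See: 142


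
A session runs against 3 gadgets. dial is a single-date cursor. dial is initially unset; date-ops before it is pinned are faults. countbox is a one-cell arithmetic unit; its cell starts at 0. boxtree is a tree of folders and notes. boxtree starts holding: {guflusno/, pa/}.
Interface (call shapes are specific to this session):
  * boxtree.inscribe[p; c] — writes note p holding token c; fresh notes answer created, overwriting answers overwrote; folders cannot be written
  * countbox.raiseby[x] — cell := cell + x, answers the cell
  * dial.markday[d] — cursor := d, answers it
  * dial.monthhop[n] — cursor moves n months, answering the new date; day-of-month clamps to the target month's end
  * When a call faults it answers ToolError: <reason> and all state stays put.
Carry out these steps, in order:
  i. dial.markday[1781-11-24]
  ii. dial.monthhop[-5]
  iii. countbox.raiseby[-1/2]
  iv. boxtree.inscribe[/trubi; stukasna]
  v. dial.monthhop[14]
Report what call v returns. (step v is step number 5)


Answer: 1782-08-24

Derivation:
% dial.markday(1781-11-24) : 1781-11-24
% dial.monthhop(-5) : 1781-06-24
% countbox.raiseby(-1/2) : -1/2
% boxtree.inscribe(/trubi, stukasna) : created
% dial.monthhop(14) : 1782-08-24


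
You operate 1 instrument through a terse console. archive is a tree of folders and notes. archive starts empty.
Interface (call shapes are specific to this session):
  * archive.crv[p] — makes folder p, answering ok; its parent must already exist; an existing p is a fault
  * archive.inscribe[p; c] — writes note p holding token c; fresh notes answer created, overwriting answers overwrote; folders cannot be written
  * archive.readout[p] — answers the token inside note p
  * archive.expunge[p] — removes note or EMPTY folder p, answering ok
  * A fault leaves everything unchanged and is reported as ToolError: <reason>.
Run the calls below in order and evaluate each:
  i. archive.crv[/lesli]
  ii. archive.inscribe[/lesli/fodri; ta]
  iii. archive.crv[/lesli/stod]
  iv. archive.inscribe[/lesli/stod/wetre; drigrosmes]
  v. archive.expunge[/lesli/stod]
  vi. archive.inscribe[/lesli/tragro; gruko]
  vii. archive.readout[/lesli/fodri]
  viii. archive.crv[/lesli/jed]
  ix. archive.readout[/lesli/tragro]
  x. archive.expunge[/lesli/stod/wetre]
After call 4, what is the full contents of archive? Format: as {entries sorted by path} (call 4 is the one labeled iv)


Act: archive.crv[p→/lesli]
Obs: ok
Act: archive.inscribe[p→/lesli/fodri; c→ta]
Obs: created
Act: archive.crv[p→/lesli/stod]
Obs: ok
Act: archive.inscribe[p→/lesli/stod/wetre; c→drigrosmes]
Obs: created
Act: archive.expunge[p→/lesli/stod]
Obs: ToolError: not empty
Act: archive.inscribe[p→/lesli/tragro; c→gruko]
Obs: created
Act: archive.readout[p→/lesli/fodri]
Obs: ta
Act: archive.crv[p→/lesli/jed]
Obs: ok
Act: archive.readout[p→/lesli/tragro]
Obs: gruko
Act: archive.expunge[p→/lesli/stod/wetre]
Obs: ok

Answer: {lesli/, lesli/fodri=ta, lesli/stod/, lesli/stod/wetre=drigrosmes}


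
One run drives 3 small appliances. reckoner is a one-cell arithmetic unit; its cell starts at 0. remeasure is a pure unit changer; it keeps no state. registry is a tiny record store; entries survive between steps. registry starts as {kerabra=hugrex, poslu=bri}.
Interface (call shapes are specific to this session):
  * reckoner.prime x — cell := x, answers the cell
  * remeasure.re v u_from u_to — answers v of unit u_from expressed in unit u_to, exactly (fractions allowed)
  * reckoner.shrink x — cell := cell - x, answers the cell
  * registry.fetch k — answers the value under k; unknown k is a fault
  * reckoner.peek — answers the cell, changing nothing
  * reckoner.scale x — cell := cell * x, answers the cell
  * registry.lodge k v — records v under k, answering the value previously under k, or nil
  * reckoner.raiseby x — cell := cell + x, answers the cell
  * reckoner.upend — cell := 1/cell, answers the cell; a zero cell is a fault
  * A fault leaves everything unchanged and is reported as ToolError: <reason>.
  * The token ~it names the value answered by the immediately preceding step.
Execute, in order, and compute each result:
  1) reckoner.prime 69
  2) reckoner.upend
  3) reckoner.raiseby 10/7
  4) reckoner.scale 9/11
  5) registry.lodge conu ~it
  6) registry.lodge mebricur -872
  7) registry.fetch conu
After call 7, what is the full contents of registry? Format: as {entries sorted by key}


CALL prime[x='69']
RET  69
CALL upend[]
RET  1/69
CALL raiseby[x='10/7']
RET  697/483
CALL scale[x='9/11']
RET  2091/1771
CALL lodge[k='conu'; v='~it']
RET  nil
CALL lodge[k='mebricur'; v='-872']
RET  nil
CALL fetch[k='conu']
RET  2091/1771

Answer: {conu=2091/1771, kerabra=hugrex, mebricur=-872, poslu=bri}


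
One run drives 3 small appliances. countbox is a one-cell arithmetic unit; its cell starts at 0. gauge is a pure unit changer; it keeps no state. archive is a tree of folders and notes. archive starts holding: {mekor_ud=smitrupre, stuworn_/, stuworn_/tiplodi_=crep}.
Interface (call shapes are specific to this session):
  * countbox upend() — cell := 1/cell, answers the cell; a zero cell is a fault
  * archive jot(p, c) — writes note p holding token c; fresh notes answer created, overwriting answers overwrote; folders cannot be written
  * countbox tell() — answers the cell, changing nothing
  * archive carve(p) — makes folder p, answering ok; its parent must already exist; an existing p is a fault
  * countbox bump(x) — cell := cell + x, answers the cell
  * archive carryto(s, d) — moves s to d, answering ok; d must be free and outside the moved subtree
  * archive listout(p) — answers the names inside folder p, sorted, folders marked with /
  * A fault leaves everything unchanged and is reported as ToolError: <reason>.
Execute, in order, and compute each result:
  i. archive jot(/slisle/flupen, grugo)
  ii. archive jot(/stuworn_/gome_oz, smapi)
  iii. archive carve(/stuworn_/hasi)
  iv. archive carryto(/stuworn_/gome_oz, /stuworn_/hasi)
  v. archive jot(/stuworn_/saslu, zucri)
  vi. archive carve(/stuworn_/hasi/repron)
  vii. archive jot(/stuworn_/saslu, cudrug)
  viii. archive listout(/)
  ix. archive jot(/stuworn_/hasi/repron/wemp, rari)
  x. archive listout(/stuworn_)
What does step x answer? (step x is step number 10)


→ archive jot(p→/slisle/flupen, c→grugo)
← ToolError: no parent
→ archive jot(p→/stuworn_/gome_oz, c→smapi)
← created
→ archive carve(p→/stuworn_/hasi)
← ok
→ archive carryto(s→/stuworn_/gome_oz, d→/stuworn_/hasi)
← ToolError: exists
→ archive jot(p→/stuworn_/saslu, c→zucri)
← created
→ archive carve(p→/stuworn_/hasi/repron)
← ok
→ archive jot(p→/stuworn_/saslu, c→cudrug)
← overwrote
→ archive listout(p→/)
← [mekor_ud, stuworn_/]
→ archive jot(p→/stuworn_/hasi/repron/wemp, c→rari)
← created
→ archive listout(p→/stuworn_)
← [gome_oz, hasi/, saslu, tiplodi_]

Answer: [gome_oz, hasi/, saslu, tiplodi_]


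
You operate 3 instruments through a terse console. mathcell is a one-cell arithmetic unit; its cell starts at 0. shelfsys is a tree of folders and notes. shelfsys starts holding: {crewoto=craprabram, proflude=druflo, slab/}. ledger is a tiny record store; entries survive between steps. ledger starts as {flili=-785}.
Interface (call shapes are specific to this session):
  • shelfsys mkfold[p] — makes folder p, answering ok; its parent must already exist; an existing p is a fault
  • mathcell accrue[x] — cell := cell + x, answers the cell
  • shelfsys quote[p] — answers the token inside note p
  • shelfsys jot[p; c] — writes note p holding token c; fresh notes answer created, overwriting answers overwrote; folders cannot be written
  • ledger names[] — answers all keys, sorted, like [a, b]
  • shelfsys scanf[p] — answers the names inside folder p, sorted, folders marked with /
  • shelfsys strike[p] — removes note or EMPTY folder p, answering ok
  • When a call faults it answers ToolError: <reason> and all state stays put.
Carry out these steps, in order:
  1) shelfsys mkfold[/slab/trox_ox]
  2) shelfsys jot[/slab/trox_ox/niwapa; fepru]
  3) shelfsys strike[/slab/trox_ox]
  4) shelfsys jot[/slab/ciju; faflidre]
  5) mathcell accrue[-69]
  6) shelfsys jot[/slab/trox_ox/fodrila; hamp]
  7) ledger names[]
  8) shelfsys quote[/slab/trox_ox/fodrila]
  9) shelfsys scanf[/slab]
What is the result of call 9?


Do: shelfsys mkfold[/slab/trox_ox]
See: ok
Do: shelfsys jot[/slab/trox_ox/niwapa; fepru]
See: created
Do: shelfsys strike[/slab/trox_ox]
See: ToolError: not empty
Do: shelfsys jot[/slab/ciju; faflidre]
See: created
Do: mathcell accrue[-69]
See: -69
Do: shelfsys jot[/slab/trox_ox/fodrila; hamp]
See: created
Do: ledger names[]
See: [flili]
Do: shelfsys quote[/slab/trox_ox/fodrila]
See: hamp
Do: shelfsys scanf[/slab]
See: [ciju, trox_ox/]

Answer: [ciju, trox_ox/]


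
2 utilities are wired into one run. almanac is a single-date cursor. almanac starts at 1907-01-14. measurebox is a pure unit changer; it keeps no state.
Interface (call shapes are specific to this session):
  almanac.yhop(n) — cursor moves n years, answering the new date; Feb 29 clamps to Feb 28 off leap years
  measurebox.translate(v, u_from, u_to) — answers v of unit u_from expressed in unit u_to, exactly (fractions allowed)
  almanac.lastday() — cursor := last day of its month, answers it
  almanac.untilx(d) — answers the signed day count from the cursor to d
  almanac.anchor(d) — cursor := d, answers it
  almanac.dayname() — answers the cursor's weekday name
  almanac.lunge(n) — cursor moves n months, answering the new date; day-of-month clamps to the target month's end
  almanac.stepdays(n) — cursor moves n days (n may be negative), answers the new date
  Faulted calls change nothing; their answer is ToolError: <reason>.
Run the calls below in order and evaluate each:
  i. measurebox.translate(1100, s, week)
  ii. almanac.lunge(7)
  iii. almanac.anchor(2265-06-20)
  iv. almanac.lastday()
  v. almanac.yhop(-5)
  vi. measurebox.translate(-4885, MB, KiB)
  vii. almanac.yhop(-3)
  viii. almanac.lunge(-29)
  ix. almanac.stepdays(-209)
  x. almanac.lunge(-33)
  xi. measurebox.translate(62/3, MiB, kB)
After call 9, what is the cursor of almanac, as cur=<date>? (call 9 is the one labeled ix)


Answer: cur=2254-07-05

Derivation:
==> measurebox.translate(v: 1100, u_from: s, u_to: week)
<== 11/6048
==> almanac.lunge(n: 7)
<== 1907-08-14
==> almanac.anchor(d: 2265-06-20)
<== 2265-06-20
==> almanac.lastday()
<== 2265-06-30
==> almanac.yhop(n: -5)
<== 2260-06-30
==> measurebox.translate(v: -4885, u_from: MB, u_to: KiB)
<== -76328125/16
==> almanac.yhop(n: -3)
<== 2257-06-30
==> almanac.lunge(n: -29)
<== 2255-01-30
==> almanac.stepdays(n: -209)
<== 2254-07-05
==> almanac.lunge(n: -33)
<== 2251-10-05
==> measurebox.translate(v: 62/3, u_from: MiB, u_to: kB)
<== 8126464/375


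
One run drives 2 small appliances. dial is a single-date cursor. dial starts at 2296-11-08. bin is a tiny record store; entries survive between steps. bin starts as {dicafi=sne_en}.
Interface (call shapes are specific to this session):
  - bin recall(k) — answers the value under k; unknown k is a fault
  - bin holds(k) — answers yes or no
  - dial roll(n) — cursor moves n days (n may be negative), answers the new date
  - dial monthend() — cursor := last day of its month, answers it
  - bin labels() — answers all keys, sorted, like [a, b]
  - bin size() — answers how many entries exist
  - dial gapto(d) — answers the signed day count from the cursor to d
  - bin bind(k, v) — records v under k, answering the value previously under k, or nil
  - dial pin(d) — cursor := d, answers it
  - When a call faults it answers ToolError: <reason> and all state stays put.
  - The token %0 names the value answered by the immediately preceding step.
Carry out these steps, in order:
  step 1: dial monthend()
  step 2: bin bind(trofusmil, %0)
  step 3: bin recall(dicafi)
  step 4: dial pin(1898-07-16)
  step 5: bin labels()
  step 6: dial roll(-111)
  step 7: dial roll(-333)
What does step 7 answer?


>>> dial monthend
:: 2296-11-30
>>> bin bind k=trofusmil v=%0
:: nil
>>> bin recall k=dicafi
:: sne_en
>>> dial pin d=1898-07-16
:: 1898-07-16
>>> bin labels
:: [dicafi, trofusmil]
>>> dial roll n=-111
:: 1898-03-27
>>> dial roll n=-333
:: 1897-04-28

Answer: 1897-04-28


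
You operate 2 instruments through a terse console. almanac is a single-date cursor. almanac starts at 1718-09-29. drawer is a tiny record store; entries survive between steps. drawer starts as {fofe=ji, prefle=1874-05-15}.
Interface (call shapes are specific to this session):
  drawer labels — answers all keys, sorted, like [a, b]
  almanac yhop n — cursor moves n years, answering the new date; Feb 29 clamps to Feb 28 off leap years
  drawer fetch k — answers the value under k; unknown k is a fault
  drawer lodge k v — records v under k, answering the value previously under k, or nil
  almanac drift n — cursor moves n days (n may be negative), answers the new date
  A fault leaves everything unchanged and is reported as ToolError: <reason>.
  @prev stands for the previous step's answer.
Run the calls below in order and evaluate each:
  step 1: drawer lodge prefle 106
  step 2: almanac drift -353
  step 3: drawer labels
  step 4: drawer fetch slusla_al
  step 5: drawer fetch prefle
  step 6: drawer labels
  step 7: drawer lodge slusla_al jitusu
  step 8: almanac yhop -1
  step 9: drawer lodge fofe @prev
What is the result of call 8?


Answer: 1716-10-11

Derivation:
[in] drawer lodge k='prefle' v='106'
:: 1874-05-15
[in] almanac drift n='-353'
:: 1717-10-11
[in] drawer labels
:: [fofe, prefle]
[in] drawer fetch k='slusla_al'
:: ToolError: no such key slusla_al
[in] drawer fetch k='prefle'
:: 106
[in] drawer labels
:: [fofe, prefle]
[in] drawer lodge k='slusla_al' v='jitusu'
:: nil
[in] almanac yhop n='-1'
:: 1716-10-11
[in] drawer lodge k='fofe' v='@prev'
:: ji


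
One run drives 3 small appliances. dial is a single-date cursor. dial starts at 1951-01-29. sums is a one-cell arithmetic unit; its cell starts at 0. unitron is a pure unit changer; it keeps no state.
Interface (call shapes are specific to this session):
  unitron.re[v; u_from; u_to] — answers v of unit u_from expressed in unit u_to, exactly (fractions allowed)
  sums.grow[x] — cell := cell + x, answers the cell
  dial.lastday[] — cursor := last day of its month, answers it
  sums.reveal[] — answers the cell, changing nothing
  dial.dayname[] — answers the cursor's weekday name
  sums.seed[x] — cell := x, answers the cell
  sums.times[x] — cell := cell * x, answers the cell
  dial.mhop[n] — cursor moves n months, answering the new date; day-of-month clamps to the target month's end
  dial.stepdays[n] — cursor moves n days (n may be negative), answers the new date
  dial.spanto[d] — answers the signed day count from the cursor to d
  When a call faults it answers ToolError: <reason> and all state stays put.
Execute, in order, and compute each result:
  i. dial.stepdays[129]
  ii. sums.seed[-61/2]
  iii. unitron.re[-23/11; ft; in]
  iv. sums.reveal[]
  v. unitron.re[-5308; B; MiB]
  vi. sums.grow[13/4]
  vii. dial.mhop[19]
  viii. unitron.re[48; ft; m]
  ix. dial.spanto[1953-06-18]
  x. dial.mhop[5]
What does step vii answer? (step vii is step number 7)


I call dial.stepdays with n→129, — result: 1951-06-07.
Invoking sums.seed with x→-61/2, giving -61/2.
Calling unitron.re with v→-23/11, u_from→ft, u_to→in, which returns -276/11.
I call sums.reveal(), — result: -61/2.
Now I run unitron.re with v→-5308, u_from→B, u_to→MiB, and see -1327/262144.
I run sums.grow with x→13/4, giving -109/4.
Then dial.mhop with n→19, which returns 1953-01-07.
I use unitron.re with v→48, u_from→ft, u_to→m, and get 9144/625.
Calling dial.spanto with d→1953-06-18, and get 162.
Invoking dial.mhop with n→5, → 1953-06-07.

Answer: 1953-01-07


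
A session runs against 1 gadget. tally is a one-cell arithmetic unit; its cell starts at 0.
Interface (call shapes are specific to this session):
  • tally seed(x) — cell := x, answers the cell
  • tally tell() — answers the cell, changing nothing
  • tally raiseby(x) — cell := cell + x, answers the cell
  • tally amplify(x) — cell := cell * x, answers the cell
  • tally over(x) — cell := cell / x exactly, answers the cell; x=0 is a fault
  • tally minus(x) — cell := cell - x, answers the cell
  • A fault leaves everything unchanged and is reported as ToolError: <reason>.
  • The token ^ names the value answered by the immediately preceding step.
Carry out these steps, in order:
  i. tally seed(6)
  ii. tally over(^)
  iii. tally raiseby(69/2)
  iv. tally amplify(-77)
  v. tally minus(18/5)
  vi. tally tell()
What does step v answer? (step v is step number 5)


Answer: -27371/10

Derivation:
Act: tally seed[x: 6]
Obs: 6
Act: tally over[x: ^]
Obs: 1
Act: tally raiseby[x: 69/2]
Obs: 71/2
Act: tally amplify[x: -77]
Obs: -5467/2
Act: tally minus[x: 18/5]
Obs: -27371/10
Act: tally tell[]
Obs: -27371/10


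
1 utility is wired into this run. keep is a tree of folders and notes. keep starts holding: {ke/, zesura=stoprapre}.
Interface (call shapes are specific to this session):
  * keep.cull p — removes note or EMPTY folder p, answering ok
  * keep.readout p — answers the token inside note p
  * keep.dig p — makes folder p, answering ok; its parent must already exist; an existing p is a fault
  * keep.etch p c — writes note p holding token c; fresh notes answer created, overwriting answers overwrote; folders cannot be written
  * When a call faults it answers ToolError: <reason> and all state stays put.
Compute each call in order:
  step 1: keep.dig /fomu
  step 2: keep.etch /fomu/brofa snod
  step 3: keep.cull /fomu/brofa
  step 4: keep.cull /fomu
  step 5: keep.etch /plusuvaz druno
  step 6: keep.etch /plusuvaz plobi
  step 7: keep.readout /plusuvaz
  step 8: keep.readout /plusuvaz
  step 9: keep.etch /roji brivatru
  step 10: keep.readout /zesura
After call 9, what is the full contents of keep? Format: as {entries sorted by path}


! keep.dig(p='/fomu') ~> ok
! keep.etch(p='/fomu/brofa', c='snod') ~> created
! keep.cull(p='/fomu/brofa') ~> ok
! keep.cull(p='/fomu') ~> ok
! keep.etch(p='/plusuvaz', c='druno') ~> created
! keep.etch(p='/plusuvaz', c='plobi') ~> overwrote
! keep.readout(p='/plusuvaz') ~> plobi
! keep.readout(p='/plusuvaz') ~> plobi
! keep.etch(p='/roji', c='brivatru') ~> created
! keep.readout(p='/zesura') ~> stoprapre

Answer: {ke/, plusuvaz=plobi, roji=brivatru, zesura=stoprapre}


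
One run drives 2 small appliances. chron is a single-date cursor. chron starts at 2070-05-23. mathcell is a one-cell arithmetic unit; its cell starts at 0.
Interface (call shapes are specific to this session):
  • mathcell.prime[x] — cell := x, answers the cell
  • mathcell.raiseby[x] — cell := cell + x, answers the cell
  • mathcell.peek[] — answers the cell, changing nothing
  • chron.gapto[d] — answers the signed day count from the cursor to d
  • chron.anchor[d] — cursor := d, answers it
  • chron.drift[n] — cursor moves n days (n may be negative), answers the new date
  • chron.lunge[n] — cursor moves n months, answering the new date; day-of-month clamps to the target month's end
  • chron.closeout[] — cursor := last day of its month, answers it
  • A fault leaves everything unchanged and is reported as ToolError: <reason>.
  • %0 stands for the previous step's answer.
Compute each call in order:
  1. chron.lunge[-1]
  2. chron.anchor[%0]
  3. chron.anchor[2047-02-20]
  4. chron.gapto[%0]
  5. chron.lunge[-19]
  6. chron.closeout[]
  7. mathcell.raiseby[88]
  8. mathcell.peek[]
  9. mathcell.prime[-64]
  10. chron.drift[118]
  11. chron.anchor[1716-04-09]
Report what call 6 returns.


Answer: 2045-07-31

Derivation:
==> chron.lunge(-1)
<== 2070-04-23
==> chron.anchor(%0)
<== 2070-04-23
==> chron.anchor(2047-02-20)
<== 2047-02-20
==> chron.gapto(%0)
<== 0
==> chron.lunge(-19)
<== 2045-07-20
==> chron.closeout()
<== 2045-07-31
==> mathcell.raiseby(88)
<== 88
==> mathcell.peek()
<== 88
==> mathcell.prime(-64)
<== -64
==> chron.drift(118)
<== 2045-11-26
==> chron.anchor(1716-04-09)
<== 1716-04-09


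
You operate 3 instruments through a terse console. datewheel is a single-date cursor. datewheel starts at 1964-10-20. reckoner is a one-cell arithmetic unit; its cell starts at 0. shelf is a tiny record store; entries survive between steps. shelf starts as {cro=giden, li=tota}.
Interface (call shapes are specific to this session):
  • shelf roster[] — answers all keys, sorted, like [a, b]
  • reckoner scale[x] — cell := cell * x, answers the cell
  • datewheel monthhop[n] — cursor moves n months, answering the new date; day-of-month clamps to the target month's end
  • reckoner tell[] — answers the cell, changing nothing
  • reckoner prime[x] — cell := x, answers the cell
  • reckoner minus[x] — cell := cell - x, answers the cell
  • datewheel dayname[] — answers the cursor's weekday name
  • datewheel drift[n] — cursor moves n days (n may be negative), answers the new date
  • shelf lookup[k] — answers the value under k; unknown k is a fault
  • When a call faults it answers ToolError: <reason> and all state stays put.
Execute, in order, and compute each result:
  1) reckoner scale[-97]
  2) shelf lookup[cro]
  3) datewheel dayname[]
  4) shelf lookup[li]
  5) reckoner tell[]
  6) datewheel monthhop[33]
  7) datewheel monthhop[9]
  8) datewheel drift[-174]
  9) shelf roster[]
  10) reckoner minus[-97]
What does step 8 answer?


Answer: 1967-10-29

Derivation:
;; 1. reckoner scale(-97) : 0
;; 2. shelf lookup(cro) : giden
;; 3. datewheel dayname() : Tuesday
;; 4. shelf lookup(li) : tota
;; 5. reckoner tell() : 0
;; 6. datewheel monthhop(33) : 1967-07-20
;; 7. datewheel monthhop(9) : 1968-04-20
;; 8. datewheel drift(-174) : 1967-10-29
;; 9. shelf roster() : [cro, li]
;; 10. reckoner minus(-97) : 97


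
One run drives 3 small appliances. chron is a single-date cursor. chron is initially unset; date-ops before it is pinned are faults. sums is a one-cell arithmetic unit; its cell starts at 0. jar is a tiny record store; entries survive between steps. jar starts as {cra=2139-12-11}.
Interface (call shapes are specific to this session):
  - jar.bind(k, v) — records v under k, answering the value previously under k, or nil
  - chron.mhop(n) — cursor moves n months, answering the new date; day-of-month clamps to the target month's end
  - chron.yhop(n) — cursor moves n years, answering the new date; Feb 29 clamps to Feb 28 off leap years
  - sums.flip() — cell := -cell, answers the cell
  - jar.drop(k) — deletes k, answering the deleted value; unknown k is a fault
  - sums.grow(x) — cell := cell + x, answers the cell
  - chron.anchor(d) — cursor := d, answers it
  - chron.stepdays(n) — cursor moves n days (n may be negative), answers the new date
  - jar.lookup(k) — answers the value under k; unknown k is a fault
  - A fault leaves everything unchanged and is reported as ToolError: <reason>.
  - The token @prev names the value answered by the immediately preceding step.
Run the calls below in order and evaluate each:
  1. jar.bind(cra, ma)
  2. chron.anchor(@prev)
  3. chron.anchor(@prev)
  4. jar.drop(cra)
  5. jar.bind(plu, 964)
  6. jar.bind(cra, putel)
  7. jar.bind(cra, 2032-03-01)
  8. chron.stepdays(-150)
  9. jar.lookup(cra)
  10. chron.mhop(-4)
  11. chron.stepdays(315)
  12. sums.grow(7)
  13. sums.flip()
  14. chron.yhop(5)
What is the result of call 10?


Answer: 2139-03-14

Derivation:
I use jar.bind with k=cra, v=ma, and get 2139-12-11.
Using chron.anchor with d=@prev, giving 2139-12-11.
I try chron.anchor with d=@prev: 2139-12-11.
Next I call jar.drop with k=cra, and get ma.
I try jar.bind with k=plu, v=964, which returns nil.
I call jar.bind with k=cra, v=putel, and see nil.
I try jar.bind with k=cra, v=2032-03-01, and get putel.
Next I call chron.stepdays with n=-150, which returns 2139-07-14.
I use jar.lookup with k=cra, → 2032-03-01.
I run chron.mhop with n=-4, and observe 2139-03-14.
Calling chron.stepdays with n=315, and get 2140-01-23.
Invoking sums.grow with x=7, and observe 7.
I run sums.flip(), giving -7.
Then chron.yhop with n=5, — result: 2145-01-23.


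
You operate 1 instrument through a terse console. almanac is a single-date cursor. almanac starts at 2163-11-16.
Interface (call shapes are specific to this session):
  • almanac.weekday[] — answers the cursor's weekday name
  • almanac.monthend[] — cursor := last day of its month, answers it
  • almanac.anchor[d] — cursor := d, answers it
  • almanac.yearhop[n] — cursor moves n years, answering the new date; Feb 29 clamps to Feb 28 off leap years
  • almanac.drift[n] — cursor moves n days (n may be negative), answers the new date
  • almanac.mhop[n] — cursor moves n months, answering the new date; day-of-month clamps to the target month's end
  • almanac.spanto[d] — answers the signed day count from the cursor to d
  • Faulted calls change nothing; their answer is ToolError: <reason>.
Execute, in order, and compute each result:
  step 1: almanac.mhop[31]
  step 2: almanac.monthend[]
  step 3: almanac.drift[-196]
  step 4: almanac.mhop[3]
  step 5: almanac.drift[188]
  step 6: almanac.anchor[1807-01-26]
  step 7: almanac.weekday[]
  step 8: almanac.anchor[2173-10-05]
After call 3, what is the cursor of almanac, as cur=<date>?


% 1. almanac.mhop(n→31) -> 2166-06-16
% 2. almanac.monthend() -> 2166-06-30
% 3. almanac.drift(n→-196) -> 2165-12-16
% 4. almanac.mhop(n→3) -> 2166-03-16
% 5. almanac.drift(n→188) -> 2166-09-20
% 6. almanac.anchor(d→1807-01-26) -> 1807-01-26
% 7. almanac.weekday() -> Monday
% 8. almanac.anchor(d→2173-10-05) -> 2173-10-05

Answer: cur=2165-12-16


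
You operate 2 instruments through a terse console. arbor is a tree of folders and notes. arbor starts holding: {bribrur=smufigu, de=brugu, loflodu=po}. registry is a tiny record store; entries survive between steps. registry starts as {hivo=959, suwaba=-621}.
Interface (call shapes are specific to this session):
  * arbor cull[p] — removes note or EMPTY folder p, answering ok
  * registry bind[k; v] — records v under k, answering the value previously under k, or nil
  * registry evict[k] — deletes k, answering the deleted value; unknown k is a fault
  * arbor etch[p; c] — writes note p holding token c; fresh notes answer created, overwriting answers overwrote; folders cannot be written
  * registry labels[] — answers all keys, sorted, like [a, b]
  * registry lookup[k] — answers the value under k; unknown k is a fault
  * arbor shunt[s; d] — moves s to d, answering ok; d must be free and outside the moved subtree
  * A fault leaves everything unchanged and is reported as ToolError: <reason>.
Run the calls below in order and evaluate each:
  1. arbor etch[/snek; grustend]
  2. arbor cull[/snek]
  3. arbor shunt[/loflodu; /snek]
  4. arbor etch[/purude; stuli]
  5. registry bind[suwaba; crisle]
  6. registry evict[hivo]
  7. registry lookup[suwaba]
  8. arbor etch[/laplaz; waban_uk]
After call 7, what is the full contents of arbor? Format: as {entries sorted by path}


Answer: {bribrur=smufigu, de=brugu, purude=stuli, snek=po}

Derivation:
~$ arbor etch p→/snek c→grustend
:: created
~$ arbor cull p→/snek
:: ok
~$ arbor shunt s→/loflodu d→/snek
:: ok
~$ arbor etch p→/purude c→stuli
:: created
~$ registry bind k→suwaba v→crisle
:: -621
~$ registry evict k→hivo
:: 959
~$ registry lookup k→suwaba
:: crisle
~$ arbor etch p→/laplaz c→waban_uk
:: created


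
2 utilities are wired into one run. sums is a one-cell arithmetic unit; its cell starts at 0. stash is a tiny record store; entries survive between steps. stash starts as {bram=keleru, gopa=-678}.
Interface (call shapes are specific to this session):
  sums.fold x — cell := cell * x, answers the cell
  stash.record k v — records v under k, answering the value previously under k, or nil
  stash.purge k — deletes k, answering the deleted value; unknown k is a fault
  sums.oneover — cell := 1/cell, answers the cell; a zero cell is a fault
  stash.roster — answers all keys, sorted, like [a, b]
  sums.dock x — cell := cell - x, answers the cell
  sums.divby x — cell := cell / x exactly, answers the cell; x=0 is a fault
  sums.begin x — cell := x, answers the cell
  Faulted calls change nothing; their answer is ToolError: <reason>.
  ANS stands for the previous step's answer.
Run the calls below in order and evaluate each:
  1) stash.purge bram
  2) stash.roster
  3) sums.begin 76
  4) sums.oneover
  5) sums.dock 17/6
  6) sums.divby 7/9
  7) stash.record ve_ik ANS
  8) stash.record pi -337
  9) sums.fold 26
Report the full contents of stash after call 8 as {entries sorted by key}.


==> purge(k='bram')
<== keleru
==> roster()
<== [gopa]
==> begin(x='76')
<== 76
==> oneover()
<== 1/76
==> dock(x='17/6')
<== -643/228
==> divby(x='7/9')
<== -1929/532
==> record(k='ve_ik', v='ANS')
<== nil
==> record(k='pi', v='-337')
<== nil
==> fold(x='26')
<== -25077/266

Answer: {gopa=-678, pi=-337, ve_ik=-1929/532}


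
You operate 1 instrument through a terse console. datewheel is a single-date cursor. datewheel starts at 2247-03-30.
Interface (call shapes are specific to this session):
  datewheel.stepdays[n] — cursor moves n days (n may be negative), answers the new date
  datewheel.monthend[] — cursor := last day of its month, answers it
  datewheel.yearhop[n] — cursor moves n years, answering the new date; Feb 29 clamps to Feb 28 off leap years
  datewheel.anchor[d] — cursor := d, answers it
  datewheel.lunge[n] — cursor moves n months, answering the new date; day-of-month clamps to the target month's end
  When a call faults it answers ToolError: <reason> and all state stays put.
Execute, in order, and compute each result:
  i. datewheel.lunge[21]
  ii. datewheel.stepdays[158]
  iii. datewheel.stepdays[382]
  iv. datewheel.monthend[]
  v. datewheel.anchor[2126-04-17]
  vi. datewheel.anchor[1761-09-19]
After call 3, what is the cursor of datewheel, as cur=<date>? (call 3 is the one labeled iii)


> lunge n→21
  2248-12-30
> stepdays n→158
  2249-06-06
> stepdays n→382
  2250-06-23
> monthend
  2250-06-30
> anchor d→2126-04-17
  2126-04-17
> anchor d→1761-09-19
  1761-09-19

Answer: cur=2250-06-23


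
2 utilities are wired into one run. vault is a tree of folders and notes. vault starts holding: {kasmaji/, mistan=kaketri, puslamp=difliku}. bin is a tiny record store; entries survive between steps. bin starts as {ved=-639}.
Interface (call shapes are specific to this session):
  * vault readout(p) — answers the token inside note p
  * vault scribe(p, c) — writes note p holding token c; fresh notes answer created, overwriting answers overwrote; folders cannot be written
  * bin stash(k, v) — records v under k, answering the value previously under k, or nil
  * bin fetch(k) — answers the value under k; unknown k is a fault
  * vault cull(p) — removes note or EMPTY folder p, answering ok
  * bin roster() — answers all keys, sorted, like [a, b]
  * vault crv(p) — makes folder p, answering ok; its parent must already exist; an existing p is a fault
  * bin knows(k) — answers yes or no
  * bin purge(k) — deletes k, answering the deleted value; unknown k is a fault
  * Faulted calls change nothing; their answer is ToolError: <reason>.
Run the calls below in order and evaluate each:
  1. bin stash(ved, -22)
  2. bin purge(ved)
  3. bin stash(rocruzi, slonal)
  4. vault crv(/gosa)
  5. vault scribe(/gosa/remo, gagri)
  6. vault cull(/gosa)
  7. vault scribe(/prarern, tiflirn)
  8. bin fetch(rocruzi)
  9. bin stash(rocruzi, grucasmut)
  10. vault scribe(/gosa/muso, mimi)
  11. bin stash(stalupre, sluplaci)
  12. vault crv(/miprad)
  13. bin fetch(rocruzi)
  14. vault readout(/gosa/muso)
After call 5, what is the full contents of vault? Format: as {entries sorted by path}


% 1. bin stash(k→ved, v→-22) ~> -639
% 2. bin purge(k→ved) ~> -22
% 3. bin stash(k→rocruzi, v→slonal) ~> nil
% 4. vault crv(p→/gosa) ~> ok
% 5. vault scribe(p→/gosa/remo, c→gagri) ~> created
% 6. vault cull(p→/gosa) ~> ToolError: not empty
% 7. vault scribe(p→/prarern, c→tiflirn) ~> created
% 8. bin fetch(k→rocruzi) ~> slonal
% 9. bin stash(k→rocruzi, v→grucasmut) ~> slonal
% 10. vault scribe(p→/gosa/muso, c→mimi) ~> created
% 11. bin stash(k→stalupre, v→sluplaci) ~> nil
% 12. vault crv(p→/miprad) ~> ok
% 13. bin fetch(k→rocruzi) ~> grucasmut
% 14. vault readout(p→/gosa/muso) ~> mimi

Answer: {gosa/, gosa/remo=gagri, kasmaji/, mistan=kaketri, puslamp=difliku}
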